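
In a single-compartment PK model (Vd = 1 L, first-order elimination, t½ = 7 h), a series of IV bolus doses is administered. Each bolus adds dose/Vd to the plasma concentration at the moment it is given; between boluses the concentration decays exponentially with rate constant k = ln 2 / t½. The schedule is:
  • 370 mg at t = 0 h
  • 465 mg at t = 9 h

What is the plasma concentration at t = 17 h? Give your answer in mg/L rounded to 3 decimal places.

279.308 mg/L

k = ln 2 / 7 = 0.09902 per h
Dose 1 (370 mg at t=0 h): 370·exp(−0.09902·17) = 68.727 mg/L
Dose 2 (465 mg at t=9 h): 465·exp(−0.09902·8) = 210.581 mg/L
C(17) = 68.727 + 210.581 = 279.308 mg/L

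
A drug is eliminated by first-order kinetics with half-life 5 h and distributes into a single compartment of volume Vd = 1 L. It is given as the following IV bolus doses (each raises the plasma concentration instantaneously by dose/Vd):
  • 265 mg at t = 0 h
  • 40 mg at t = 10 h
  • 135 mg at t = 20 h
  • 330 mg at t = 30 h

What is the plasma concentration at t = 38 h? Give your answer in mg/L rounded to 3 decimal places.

k = ln 2 / 5 = 0.13863 per h
Dose 1 (265 mg at t=0 h): 265·exp(−0.13863·38) = 1.366 mg/L
Dose 2 (40 mg at t=10 h): 40·exp(−0.13863·28) = 0.825 mg/L
Dose 3 (135 mg at t=20 h): 135·exp(−0.13863·18) = 11.133 mg/L
Dose 4 (330 mg at t=30 h): 330·exp(−0.13863·8) = 108.859 mg/L
C(38) = 1.366 + 0.825 + 11.133 + 108.859 = 122.183 mg/L

122.183 mg/L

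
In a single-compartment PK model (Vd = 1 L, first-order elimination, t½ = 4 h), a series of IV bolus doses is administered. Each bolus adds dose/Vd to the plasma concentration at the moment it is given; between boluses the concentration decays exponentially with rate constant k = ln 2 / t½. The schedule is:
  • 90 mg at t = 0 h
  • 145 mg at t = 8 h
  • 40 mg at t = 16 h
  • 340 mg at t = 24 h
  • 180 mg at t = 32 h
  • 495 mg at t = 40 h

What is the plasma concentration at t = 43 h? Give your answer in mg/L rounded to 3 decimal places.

k = ln 2 / 4 = 0.17329 per h
Dose 1 (90 mg at t=0 h): 90·exp(−0.17329·43) = 0.052 mg/L
Dose 2 (145 mg at t=8 h): 145·exp(−0.17329·35) = 0.337 mg/L
Dose 3 (40 mg at t=16 h): 40·exp(−0.17329·27) = 0.372 mg/L
Dose 4 (340 mg at t=24 h): 340·exp(−0.17329·19) = 12.635 mg/L
Dose 5 (180 mg at t=32 h): 180·exp(−0.17329·11) = 26.757 mg/L
Dose 6 (495 mg at t=40 h): 495·exp(−0.17329·3) = 294.329 mg/L
C(43) = 0.052 + 0.337 + 0.372 + 12.635 + 26.757 + 294.329 = 334.482 mg/L

334.482 mg/L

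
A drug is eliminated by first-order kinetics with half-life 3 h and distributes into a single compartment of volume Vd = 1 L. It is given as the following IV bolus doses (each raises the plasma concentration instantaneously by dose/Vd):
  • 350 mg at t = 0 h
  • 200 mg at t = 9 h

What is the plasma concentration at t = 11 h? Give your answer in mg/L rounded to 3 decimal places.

153.553 mg/L

k = ln 2 / 3 = 0.23105 per h
Dose 1 (350 mg at t=0 h): 350·exp(−0.23105·11) = 27.561 mg/L
Dose 2 (200 mg at t=9 h): 200·exp(−0.23105·2) = 125.992 mg/L
C(11) = 27.561 + 125.992 = 153.553 mg/L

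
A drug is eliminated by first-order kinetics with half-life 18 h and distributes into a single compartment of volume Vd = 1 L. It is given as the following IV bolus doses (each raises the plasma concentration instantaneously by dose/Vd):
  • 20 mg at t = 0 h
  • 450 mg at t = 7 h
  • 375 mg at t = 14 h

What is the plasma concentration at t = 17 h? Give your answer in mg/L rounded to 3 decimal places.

k = ln 2 / 18 = 0.03851 per h
Dose 1 (20 mg at t=0 h): 20·exp(−0.03851·17) = 10.393 mg/L
Dose 2 (450 mg at t=7 h): 450·exp(−0.03851·10) = 306.178 mg/L
Dose 3 (375 mg at t=14 h): 375·exp(−0.03851·3) = 334.087 mg/L
C(17) = 10.393 + 306.178 + 334.087 = 650.657 mg/L

650.657 mg/L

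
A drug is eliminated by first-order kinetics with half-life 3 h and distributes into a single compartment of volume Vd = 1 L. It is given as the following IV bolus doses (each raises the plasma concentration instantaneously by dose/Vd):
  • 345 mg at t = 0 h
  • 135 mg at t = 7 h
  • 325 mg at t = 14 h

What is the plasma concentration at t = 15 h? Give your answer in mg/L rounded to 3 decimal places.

289.995 mg/L

k = ln 2 / 3 = 0.23105 per h
Dose 1 (345 mg at t=0 h): 345·exp(−0.23105·15) = 10.781 mg/L
Dose 2 (135 mg at t=7 h): 135·exp(−0.23105·8) = 21.261 mg/L
Dose 3 (325 mg at t=14 h): 325·exp(−0.23105·1) = 257.953 mg/L
C(15) = 10.781 + 21.261 + 257.953 = 289.995 mg/L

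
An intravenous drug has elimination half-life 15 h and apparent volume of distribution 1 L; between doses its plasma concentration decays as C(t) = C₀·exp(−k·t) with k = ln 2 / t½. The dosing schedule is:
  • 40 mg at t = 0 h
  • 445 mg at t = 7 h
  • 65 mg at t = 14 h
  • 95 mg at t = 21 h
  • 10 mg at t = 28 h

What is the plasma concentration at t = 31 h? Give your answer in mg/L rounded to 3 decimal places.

254.526 mg/L

k = ln 2 / 15 = 0.04621 per h
Dose 1 (40 mg at t=0 h): 40·exp(−0.04621·31) = 9.548 mg/L
Dose 2 (445 mg at t=7 h): 445·exp(−0.04621·24) = 146.795 mg/L
Dose 3 (65 mg at t=14 h): 65·exp(−0.04621·17) = 29.631 mg/L
Dose 4 (95 mg at t=21 h): 95·exp(−0.04621·10) = 59.846 mg/L
Dose 5 (10 mg at t=28 h): 10·exp(−0.04621·3) = 8.706 mg/L
C(31) = 9.548 + 146.795 + 29.631 + 59.846 + 8.706 = 254.526 mg/L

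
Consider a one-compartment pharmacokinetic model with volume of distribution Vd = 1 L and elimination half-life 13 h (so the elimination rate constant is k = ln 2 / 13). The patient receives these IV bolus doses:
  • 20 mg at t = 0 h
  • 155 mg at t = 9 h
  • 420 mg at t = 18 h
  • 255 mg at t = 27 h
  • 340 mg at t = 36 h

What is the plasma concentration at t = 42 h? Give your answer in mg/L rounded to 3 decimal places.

507.141 mg/L

k = ln 2 / 13 = 0.05332 per h
Dose 1 (20 mg at t=0 h): 20·exp(−0.05332·42) = 2.130 mg/L
Dose 2 (155 mg at t=9 h): 155·exp(−0.05332·33) = 26.680 mg/L
Dose 3 (420 mg at t=18 h): 420·exp(−0.05332·24) = 116.816 mg/L
Dose 4 (255 mg at t=27 h): 255·exp(−0.05332·15) = 114.603 mg/L
Dose 5 (340 mg at t=36 h): 340·exp(−0.05332·6) = 246.912 mg/L
C(42) = 2.130 + 26.680 + 116.816 + 114.603 + 246.912 = 507.141 mg/L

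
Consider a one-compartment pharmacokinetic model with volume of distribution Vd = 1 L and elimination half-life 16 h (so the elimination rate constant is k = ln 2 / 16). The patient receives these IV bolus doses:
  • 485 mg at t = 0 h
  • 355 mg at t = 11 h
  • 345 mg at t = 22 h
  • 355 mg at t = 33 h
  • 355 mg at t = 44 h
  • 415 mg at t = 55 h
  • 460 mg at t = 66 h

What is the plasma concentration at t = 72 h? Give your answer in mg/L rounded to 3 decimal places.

810.734 mg/L

k = ln 2 / 16 = 0.04332 per h
Dose 1 (485 mg at t=0 h): 485·exp(−0.04332·72) = 21.434 mg/L
Dose 2 (355 mg at t=11 h): 355·exp(−0.04332·61) = 25.267 mg/L
Dose 3 (345 mg at t=22 h): 345·exp(−0.04332·50) = 39.546 mg/L
Dose 4 (355 mg at t=33 h): 355·exp(−0.04332·39) = 65.534 mg/L
Dose 5 (355 mg at t=44 h): 355·exp(−0.04332·28) = 105.542 mg/L
Dose 6 (415 mg at t=55 h): 415·exp(−0.04332·17) = 198.703 mg/L
Dose 7 (460 mg at t=66 h): 460·exp(−0.04332·6) = 354.708 mg/L
C(72) = 21.434 + 25.267 + 39.546 + 65.534 + 105.542 + 198.703 + 354.708 = 810.734 mg/L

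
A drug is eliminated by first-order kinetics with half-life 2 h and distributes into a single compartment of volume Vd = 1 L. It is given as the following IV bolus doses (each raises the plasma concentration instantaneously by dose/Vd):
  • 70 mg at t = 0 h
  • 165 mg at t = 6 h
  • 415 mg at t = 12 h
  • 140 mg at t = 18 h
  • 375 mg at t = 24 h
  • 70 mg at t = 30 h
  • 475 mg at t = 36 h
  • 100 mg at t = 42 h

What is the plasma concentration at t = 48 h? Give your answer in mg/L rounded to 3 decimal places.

k = ln 2 / 2 = 0.34657 per h
Dose 1 (70 mg at t=0 h): 70·exp(−0.34657·48) = 0.000 mg/L
Dose 2 (165 mg at t=6 h): 165·exp(−0.34657·42) = 0.000 mg/L
Dose 3 (415 mg at t=12 h): 415·exp(−0.34657·36) = 0.002 mg/L
Dose 4 (140 mg at t=18 h): 140·exp(−0.34657·30) = 0.004 mg/L
Dose 5 (375 mg at t=24 h): 375·exp(−0.34657·24) = 0.092 mg/L
Dose 6 (70 mg at t=30 h): 70·exp(−0.34657·18) = 0.137 mg/L
Dose 7 (475 mg at t=36 h): 475·exp(−0.34657·12) = 7.422 mg/L
Dose 8 (100 mg at t=42 h): 100·exp(−0.34657·6) = 12.500 mg/L
C(48) = 0.000 + 0.000 + 0.002 + 0.004 + 0.092 + 0.137 + 7.422 + 12.500 = 20.156 mg/L

20.156 mg/L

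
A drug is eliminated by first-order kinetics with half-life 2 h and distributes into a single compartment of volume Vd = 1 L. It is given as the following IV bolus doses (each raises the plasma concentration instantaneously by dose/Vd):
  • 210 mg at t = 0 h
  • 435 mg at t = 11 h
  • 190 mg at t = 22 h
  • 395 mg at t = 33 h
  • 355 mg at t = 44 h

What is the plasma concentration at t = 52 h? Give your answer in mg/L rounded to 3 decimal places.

22.739 mg/L

k = ln 2 / 2 = 0.34657 per h
Dose 1 (210 mg at t=0 h): 210·exp(−0.34657·52) = 0.000 mg/L
Dose 2 (435 mg at t=11 h): 435·exp(−0.34657·41) = 0.000 mg/L
Dose 3 (190 mg at t=22 h): 190·exp(−0.34657·30) = 0.006 mg/L
Dose 4 (395 mg at t=33 h): 395·exp(−0.34657·19) = 0.546 mg/L
Dose 5 (355 mg at t=44 h): 355·exp(−0.34657·8) = 22.188 mg/L
C(52) = 0.000 + 0.000 + 0.006 + 0.546 + 22.188 = 22.739 mg/L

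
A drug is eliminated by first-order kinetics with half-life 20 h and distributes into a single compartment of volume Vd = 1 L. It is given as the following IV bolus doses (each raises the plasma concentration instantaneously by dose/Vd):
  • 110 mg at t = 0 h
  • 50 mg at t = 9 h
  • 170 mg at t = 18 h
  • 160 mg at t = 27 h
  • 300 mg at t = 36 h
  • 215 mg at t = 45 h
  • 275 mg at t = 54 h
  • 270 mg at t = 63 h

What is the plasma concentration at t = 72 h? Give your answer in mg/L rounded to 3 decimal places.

k = ln 2 / 20 = 0.03466 per h
Dose 1 (110 mg at t=0 h): 110·exp(−0.03466·72) = 9.072 mg/L
Dose 2 (50 mg at t=9 h): 50·exp(−0.03466·63) = 5.633 mg/L
Dose 3 (170 mg at t=18 h): 170·exp(−0.03466·54) = 26.162 mg/L
Dose 4 (160 mg at t=27 h): 160·exp(−0.03466·45) = 33.636 mg/L
Dose 5 (300 mg at t=36 h): 300·exp(−0.03466·36) = 86.152 mg/L
Dose 6 (215 mg at t=45 h): 215·exp(−0.03466·27) = 84.343 mg/L
Dose 7 (275 mg at t=54 h): 275·exp(−0.03466·18) = 147.369 mg/L
Dose 8 (270 mg at t=63 h): 270·exp(−0.03466·9) = 197.652 mg/L
C(72) = 9.072 + 5.633 + 26.162 + 33.636 + 86.152 + 84.343 + 147.369 + 197.652 = 590.018 mg/L

590.018 mg/L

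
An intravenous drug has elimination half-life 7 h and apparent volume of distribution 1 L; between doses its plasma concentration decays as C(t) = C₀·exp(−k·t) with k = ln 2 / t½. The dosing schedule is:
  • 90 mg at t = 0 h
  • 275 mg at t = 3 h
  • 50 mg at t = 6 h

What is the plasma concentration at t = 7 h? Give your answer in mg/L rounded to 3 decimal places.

275.347 mg/L

k = ln 2 / 7 = 0.09902 per h
Dose 1 (90 mg at t=0 h): 90·exp(−0.09902·7) = 45.000 mg/L
Dose 2 (275 mg at t=3 h): 275·exp(−0.09902·4) = 185.061 mg/L
Dose 3 (50 mg at t=6 h): 50·exp(−0.09902·1) = 45.286 mg/L
C(7) = 45.000 + 185.061 + 45.286 = 275.347 mg/L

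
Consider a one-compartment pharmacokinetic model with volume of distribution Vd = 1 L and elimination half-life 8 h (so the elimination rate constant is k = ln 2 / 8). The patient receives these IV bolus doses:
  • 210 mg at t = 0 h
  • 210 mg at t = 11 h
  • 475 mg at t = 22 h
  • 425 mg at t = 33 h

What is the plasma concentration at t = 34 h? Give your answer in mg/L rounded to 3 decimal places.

k = ln 2 / 8 = 0.08664 per h
Dose 1 (210 mg at t=0 h): 210·exp(−0.08664·34) = 11.037 mg/L
Dose 2 (210 mg at t=11 h): 210·exp(−0.08664·23) = 28.626 mg/L
Dose 3 (475 mg at t=22 h): 475·exp(−0.08664·12) = 167.938 mg/L
Dose 4 (425 mg at t=33 h): 425·exp(−0.08664·1) = 389.727 mg/L
C(34) = 11.037 + 28.626 + 167.938 + 389.727 = 597.327 mg/L

597.327 mg/L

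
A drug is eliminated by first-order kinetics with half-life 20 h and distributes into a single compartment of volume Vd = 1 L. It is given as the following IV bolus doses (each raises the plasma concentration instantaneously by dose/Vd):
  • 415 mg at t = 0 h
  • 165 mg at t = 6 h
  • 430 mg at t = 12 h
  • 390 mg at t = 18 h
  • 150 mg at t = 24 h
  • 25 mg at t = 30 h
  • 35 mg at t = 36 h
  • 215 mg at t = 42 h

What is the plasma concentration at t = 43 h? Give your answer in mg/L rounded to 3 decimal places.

k = ln 2 / 20 = 0.03466 per h
Dose 1 (415 mg at t=0 h): 415·exp(−0.03466·43) = 93.505 mg/L
Dose 2 (165 mg at t=6 h): 165·exp(−0.03466·37) = 45.770 mg/L
Dose 3 (430 mg at t=12 h): 430·exp(−0.03466·31) = 146.849 mg/L
Dose 4 (390 mg at t=18 h): 390·exp(−0.03466·25) = 163.975 mg/L
Dose 5 (150 mg at t=24 h): 150·exp(−0.03466·19) = 77.645 mg/L
Dose 6 (25 mg at t=30 h): 25·exp(−0.03466·13) = 15.932 mg/L
Dose 7 (35 mg at t=36 h): 35·exp(−0.03466·7) = 27.460 mg/L
Dose 8 (215 mg at t=42 h): 215·exp(−0.03466·1) = 207.676 mg/L
C(43) = 93.505 + 45.770 + 146.849 + 163.975 + 77.645 + 15.932 + 27.460 + 207.676 = 778.812 mg/L

778.812 mg/L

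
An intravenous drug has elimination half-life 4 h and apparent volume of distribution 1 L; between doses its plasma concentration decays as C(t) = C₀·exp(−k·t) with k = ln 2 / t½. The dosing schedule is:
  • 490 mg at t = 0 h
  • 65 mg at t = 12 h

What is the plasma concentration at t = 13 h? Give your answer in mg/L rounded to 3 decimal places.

106.163 mg/L

k = ln 2 / 4 = 0.17329 per h
Dose 1 (490 mg at t=0 h): 490·exp(−0.17329·13) = 51.505 mg/L
Dose 2 (65 mg at t=12 h): 65·exp(−0.17329·1) = 54.658 mg/L
C(13) = 51.505 + 54.658 = 106.163 mg/L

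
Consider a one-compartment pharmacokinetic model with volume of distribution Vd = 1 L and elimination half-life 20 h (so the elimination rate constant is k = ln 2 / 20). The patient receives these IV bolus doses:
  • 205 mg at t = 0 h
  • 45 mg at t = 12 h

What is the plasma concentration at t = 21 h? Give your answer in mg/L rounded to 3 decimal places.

131.950 mg/L

k = ln 2 / 20 = 0.03466 per h
Dose 1 (205 mg at t=0 h): 205·exp(−0.03466·21) = 99.008 mg/L
Dose 2 (45 mg at t=12 h): 45·exp(−0.03466·9) = 32.942 mg/L
C(21) = 99.008 + 32.942 = 131.950 mg/L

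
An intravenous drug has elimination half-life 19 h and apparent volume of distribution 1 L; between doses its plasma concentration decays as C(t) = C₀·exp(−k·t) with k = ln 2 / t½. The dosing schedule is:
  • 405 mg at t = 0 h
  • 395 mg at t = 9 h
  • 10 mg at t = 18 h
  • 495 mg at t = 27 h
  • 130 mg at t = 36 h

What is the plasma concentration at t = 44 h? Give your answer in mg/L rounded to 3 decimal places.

k = ln 2 / 19 = 0.03648 per h
Dose 1 (405 mg at t=0 h): 405·exp(−0.03648·44) = 81.345 mg/L
Dose 2 (395 mg at t=9 h): 395·exp(−0.03648·35) = 110.171 mg/L
Dose 3 (10 mg at t=18 h): 10·exp(−0.03648·26) = 3.873 mg/L
Dose 4 (495 mg at t=27 h): 495·exp(−0.03648·17) = 266.233 mg/L
Dose 5 (130 mg at t=36 h): 130·exp(−0.03648·8) = 97.094 mg/L
C(44) = 81.345 + 110.171 + 3.873 + 266.233 + 97.094 = 558.718 mg/L

558.718 mg/L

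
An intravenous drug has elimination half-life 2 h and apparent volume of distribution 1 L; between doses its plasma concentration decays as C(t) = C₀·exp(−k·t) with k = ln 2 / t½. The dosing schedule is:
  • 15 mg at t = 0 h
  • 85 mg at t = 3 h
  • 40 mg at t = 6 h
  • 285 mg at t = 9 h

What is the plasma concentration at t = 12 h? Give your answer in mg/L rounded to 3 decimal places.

k = ln 2 / 2 = 0.34657 per h
Dose 1 (15 mg at t=0 h): 15·exp(−0.34657·12) = 0.234 mg/L
Dose 2 (85 mg at t=3 h): 85·exp(−0.34657·9) = 3.757 mg/L
Dose 3 (40 mg at t=6 h): 40·exp(−0.34657·6) = 5.000 mg/L
Dose 4 (285 mg at t=9 h): 285·exp(−0.34657·3) = 100.763 mg/L
C(12) = 0.234 + 3.757 + 5.000 + 100.763 = 109.754 mg/L

109.754 mg/L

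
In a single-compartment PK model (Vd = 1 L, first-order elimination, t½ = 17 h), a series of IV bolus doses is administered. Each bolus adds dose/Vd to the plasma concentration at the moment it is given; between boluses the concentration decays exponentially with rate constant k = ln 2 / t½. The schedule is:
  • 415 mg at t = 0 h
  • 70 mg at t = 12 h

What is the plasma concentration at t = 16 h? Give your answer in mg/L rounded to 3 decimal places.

275.601 mg/L

k = ln 2 / 17 = 0.04077 per h
Dose 1 (415 mg at t=0 h): 415·exp(−0.04077·16) = 216.135 mg/L
Dose 2 (70 mg at t=12 h): 70·exp(−0.04077·4) = 59.466 mg/L
C(16) = 216.135 + 59.466 = 275.601 mg/L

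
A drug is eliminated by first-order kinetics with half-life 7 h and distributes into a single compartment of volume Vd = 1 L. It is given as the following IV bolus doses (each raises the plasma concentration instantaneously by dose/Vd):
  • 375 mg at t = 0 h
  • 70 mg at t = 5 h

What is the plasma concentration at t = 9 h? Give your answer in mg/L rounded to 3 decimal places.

200.919 mg/L

k = ln 2 / 7 = 0.09902 per h
Dose 1 (375 mg at t=0 h): 375·exp(−0.09902·9) = 153.813 mg/L
Dose 2 (70 mg at t=5 h): 70·exp(−0.09902·4) = 47.107 mg/L
C(9) = 153.813 + 47.107 = 200.919 mg/L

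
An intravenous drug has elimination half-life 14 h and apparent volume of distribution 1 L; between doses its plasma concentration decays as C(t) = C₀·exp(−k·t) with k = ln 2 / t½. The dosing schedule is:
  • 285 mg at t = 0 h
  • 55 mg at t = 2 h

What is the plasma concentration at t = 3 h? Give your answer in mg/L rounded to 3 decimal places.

k = ln 2 / 14 = 0.04951 per h
Dose 1 (285 mg at t=0 h): 285·exp(−0.04951·3) = 245.662 mg/L
Dose 2 (55 mg at t=2 h): 55·exp(−0.04951·1) = 52.343 mg/L
C(3) = 245.662 + 52.343 = 298.005 mg/L

298.005 mg/L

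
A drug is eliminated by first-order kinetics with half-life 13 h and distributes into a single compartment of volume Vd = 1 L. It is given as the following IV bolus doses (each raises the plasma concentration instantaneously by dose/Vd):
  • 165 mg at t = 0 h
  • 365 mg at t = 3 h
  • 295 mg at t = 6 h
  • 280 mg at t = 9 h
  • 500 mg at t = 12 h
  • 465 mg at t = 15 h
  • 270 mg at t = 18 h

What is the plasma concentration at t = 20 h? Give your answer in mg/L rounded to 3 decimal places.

k = ln 2 / 13 = 0.05332 per h
Dose 1 (165 mg at t=0 h): 165·exp(−0.05332·20) = 56.802 mg/L
Dose 2 (365 mg at t=3 h): 365·exp(−0.05332·17) = 147.448 mg/L
Dose 3 (295 mg at t=6 h): 295·exp(−0.05332·14) = 139.841 mg/L
Dose 4 (280 mg at t=9 h): 280·exp(−0.05332·11) = 155.754 mg/L
Dose 5 (500 mg at t=12 h): 500·exp(−0.05332·8) = 326.378 mg/L
Dose 6 (465 mg at t=15 h): 465·exp(−0.05332·5) = 356.182 mg/L
Dose 7 (270 mg at t=18 h): 270·exp(−0.05332·2) = 242.690 mg/L
C(20) = 56.802 + 147.448 + 139.841 + 155.754 + 326.378 + 356.182 + 242.690 = 1425.095 mg/L

1425.095 mg/L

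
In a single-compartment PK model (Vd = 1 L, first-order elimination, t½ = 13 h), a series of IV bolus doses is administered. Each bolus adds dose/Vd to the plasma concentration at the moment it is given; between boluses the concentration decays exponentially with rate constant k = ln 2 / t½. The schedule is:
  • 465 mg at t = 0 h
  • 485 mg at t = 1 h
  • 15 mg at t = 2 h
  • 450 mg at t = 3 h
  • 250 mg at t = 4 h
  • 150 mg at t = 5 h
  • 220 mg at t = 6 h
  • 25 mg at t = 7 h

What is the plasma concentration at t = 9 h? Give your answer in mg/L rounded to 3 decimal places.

1464.117 mg/L

k = ln 2 / 13 = 0.05332 per h
Dose 1 (465 mg at t=0 h): 465·exp(−0.05332·9) = 287.771 mg/L
Dose 2 (485 mg at t=1 h): 485·exp(−0.05332·8) = 316.587 mg/L
Dose 3 (15 mg at t=2 h): 15·exp(−0.05332·7) = 10.328 mg/L
Dose 4 (450 mg at t=3 h): 450·exp(−0.05332·6) = 326.795 mg/L
Dose 5 (250 mg at t=4 h): 250·exp(−0.05332·5) = 191.496 mg/L
Dose 6 (150 mg at t=5 h): 150·exp(−0.05332·4) = 121.190 mg/L
Dose 7 (220 mg at t=6 h): 220·exp(−0.05332·3) = 187.480 mg/L
Dose 8 (25 mg at t=7 h): 25·exp(−0.05332·2) = 22.471 mg/L
C(9) = 287.771 + 316.587 + 10.328 + 326.795 + 191.496 + 121.190 + 187.480 + 22.471 = 1464.117 mg/L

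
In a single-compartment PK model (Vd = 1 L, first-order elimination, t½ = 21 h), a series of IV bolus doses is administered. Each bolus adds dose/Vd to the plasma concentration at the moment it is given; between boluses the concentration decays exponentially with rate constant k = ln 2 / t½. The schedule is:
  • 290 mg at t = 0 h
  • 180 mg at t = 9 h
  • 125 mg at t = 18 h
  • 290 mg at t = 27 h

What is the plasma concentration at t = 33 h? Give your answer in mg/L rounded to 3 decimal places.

k = ln 2 / 21 = 0.03301 per h
Dose 1 (290 mg at t=0 h): 290·exp(−0.03301·33) = 97.578 mg/L
Dose 2 (180 mg at t=9 h): 180·exp(−0.03301·24) = 81.515 mg/L
Dose 3 (125 mg at t=18 h): 125·exp(−0.03301·15) = 76.188 mg/L
Dose 4 (290 mg at t=27 h): 290·exp(−0.03301·6) = 237.897 mg/L
C(33) = 97.578 + 81.515 + 76.188 + 237.897 = 493.179 mg/L

493.179 mg/L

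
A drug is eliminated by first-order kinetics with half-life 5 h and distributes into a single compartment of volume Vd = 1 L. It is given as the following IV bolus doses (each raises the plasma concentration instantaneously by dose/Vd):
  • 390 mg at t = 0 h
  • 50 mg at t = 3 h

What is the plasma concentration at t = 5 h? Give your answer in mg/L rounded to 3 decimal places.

232.893 mg/L

k = ln 2 / 5 = 0.13863 per h
Dose 1 (390 mg at t=0 h): 390·exp(−0.13863·5) = 195.000 mg/L
Dose 2 (50 mg at t=3 h): 50·exp(−0.13863·2) = 37.893 mg/L
C(5) = 195.000 + 37.893 = 232.893 mg/L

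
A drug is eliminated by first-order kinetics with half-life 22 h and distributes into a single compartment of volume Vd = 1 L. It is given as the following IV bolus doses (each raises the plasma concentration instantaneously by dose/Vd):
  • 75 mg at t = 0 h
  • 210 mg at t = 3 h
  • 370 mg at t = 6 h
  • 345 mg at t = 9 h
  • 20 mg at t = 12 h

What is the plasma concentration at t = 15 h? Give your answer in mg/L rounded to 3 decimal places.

k = ln 2 / 22 = 0.03151 per h
Dose 1 (75 mg at t=0 h): 75·exp(−0.03151·15) = 46.753 mg/L
Dose 2 (210 mg at t=3 h): 210·exp(−0.03151·12) = 143.887 mg/L
Dose 3 (370 mg at t=6 h): 370·exp(−0.03151·9) = 278.646 mg/L
Dose 4 (345 mg at t=9 h): 345·exp(−0.03151·6) = 285.575 mg/L
Dose 5 (20 mg at t=12 h): 20·exp(−0.03151·3) = 18.196 mg/L
C(15) = 46.753 + 143.887 + 278.646 + 285.575 + 18.196 = 773.058 mg/L

773.058 mg/L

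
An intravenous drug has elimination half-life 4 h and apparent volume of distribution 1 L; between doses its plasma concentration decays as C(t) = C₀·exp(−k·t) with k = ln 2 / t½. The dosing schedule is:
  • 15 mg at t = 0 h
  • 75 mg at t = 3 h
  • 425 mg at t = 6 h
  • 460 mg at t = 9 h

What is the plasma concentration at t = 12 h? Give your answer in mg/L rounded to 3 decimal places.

k = ln 2 / 4 = 0.17329 per h
Dose 1 (15 mg at t=0 h): 15·exp(−0.17329·12) = 1.875 mg/L
Dose 2 (75 mg at t=3 h): 75·exp(−0.17329·9) = 15.767 mg/L
Dose 3 (425 mg at t=6 h): 425·exp(−0.17329·6) = 150.260 mg/L
Dose 4 (460 mg at t=9 h): 460·exp(−0.17329·3) = 273.518 mg/L
C(12) = 1.875 + 15.767 + 150.260 + 273.518 = 441.420 mg/L

441.420 mg/L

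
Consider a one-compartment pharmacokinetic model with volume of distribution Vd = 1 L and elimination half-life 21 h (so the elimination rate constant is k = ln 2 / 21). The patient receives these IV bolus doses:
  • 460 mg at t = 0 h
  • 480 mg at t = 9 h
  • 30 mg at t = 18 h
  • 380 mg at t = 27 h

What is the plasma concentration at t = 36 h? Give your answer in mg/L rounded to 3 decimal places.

635.967 mg/L

k = ln 2 / 21 = 0.03301 per h
Dose 1 (460 mg at t=0 h): 460·exp(−0.03301·36) = 140.187 mg/L
Dose 2 (480 mg at t=9 h): 480·exp(−0.03301·27) = 196.880 mg/L
Dose 3 (30 mg at t=18 h): 30·exp(−0.03301·18) = 16.561 mg/L
Dose 4 (380 mg at t=27 h): 380·exp(−0.03301·9) = 282.339 mg/L
C(36) = 140.187 + 196.880 + 16.561 + 282.339 = 635.967 mg/L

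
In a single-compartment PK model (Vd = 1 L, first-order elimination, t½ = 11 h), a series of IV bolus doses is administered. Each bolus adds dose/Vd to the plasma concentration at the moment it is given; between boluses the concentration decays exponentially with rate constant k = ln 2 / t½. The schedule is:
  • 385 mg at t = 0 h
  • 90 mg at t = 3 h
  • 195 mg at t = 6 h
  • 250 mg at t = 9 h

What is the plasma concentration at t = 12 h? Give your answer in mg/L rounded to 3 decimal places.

k = ln 2 / 11 = 0.06301 per h
Dose 1 (385 mg at t=0 h): 385·exp(−0.06301·12) = 180.744 mg/L
Dose 2 (90 mg at t=3 h): 90·exp(−0.06301·9) = 51.044 mg/L
Dose 3 (195 mg at t=6 h): 195·exp(−0.06301·6) = 133.609 mg/L
Dose 4 (250 mg at t=9 h): 250·exp(−0.06301·3) = 206.938 mg/L
C(12) = 180.744 + 51.044 + 133.609 + 206.938 = 572.336 mg/L

572.336 mg/L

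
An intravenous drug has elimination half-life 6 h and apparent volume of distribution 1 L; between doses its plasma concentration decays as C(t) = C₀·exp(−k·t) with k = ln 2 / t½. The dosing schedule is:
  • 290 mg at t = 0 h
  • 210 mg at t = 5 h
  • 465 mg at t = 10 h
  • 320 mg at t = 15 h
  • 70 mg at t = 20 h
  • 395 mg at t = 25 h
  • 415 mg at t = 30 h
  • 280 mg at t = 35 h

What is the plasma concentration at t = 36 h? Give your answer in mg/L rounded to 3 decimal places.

k = ln 2 / 6 = 0.11552 per h
Dose 1 (290 mg at t=0 h): 290·exp(−0.11552·36) = 4.531 mg/L
Dose 2 (210 mg at t=5 h): 210·exp(−0.11552·31) = 5.847 mg/L
Dose 3 (465 mg at t=10 h): 465·exp(−0.11552·26) = 23.067 mg/L
Dose 4 (320 mg at t=15 h): 320·exp(−0.11552·21) = 28.284 mg/L
Dose 5 (70 mg at t=20 h): 70·exp(−0.11552·16) = 11.024 mg/L
Dose 6 (395 mg at t=25 h): 395·exp(−0.11552·11) = 110.843 mg/L
Dose 7 (415 mg at t=30 h): 415·exp(−0.11552·6) = 207.500 mg/L
Dose 8 (280 mg at t=35 h): 280·exp(−0.11552·1) = 249.452 mg/L
C(36) = 4.531 + 5.847 + 23.067 + 28.284 + 11.024 + 110.843 + 207.500 + 249.452 = 640.548 mg/L

640.548 mg/L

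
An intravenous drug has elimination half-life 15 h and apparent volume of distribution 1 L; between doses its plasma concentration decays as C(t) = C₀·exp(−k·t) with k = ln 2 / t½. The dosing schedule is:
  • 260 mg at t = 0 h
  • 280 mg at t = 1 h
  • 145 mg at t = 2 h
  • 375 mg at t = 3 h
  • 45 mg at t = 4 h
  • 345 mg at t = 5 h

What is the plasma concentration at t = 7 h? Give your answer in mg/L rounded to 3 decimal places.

1180.865 mg/L

k = ln 2 / 15 = 0.04621 per h
Dose 1 (260 mg at t=0 h): 260·exp(−0.04621·7) = 188.145 mg/L
Dose 2 (280 mg at t=1 h): 280·exp(−0.04621·6) = 212.200 mg/L
Dose 3 (145 mg at t=2 h): 145·exp(−0.04621·5) = 115.087 mg/L
Dose 4 (375 mg at t=3 h): 375·exp(−0.04621·4) = 311.714 mg/L
Dose 5 (45 mg at t=4 h): 45·exp(−0.04621·3) = 39.175 mg/L
Dose 6 (345 mg at t=5 h): 345·exp(−0.04621·2) = 314.544 mg/L
C(7) = 188.145 + 212.200 + 115.087 + 311.714 + 39.175 + 314.544 = 1180.865 mg/L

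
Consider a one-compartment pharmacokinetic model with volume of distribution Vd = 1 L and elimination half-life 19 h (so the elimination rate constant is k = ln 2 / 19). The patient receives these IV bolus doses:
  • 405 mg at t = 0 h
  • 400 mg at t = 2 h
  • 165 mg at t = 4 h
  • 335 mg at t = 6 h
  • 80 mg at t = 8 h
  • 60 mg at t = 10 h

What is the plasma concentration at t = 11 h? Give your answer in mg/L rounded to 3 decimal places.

1095.691 mg/L

k = ln 2 / 19 = 0.03648 per h
Dose 1 (405 mg at t=0 h): 405·exp(−0.03648·11) = 271.128 mg/L
Dose 2 (400 mg at t=2 h): 400·exp(−0.03648·9) = 288.049 mg/L
Dose 3 (165 mg at t=4 h): 165·exp(−0.03648·7) = 127.814 mg/L
Dose 4 (335 mg at t=6 h): 335·exp(−0.03648·5) = 279.143 mg/L
Dose 5 (80 mg at t=8 h): 80·exp(−0.03648·3) = 71.707 mg/L
Dose 6 (60 mg at t=10 h): 60·exp(−0.03648·1) = 57.851 mg/L
C(11) = 271.128 + 288.049 + 127.814 + 279.143 + 71.707 + 57.851 = 1095.691 mg/L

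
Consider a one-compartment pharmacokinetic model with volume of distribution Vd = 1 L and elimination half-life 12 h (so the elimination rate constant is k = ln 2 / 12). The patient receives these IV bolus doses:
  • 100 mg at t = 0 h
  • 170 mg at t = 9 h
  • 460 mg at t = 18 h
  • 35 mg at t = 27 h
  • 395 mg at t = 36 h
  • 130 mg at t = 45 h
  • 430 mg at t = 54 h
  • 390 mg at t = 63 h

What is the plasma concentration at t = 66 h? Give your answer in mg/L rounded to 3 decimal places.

692.382 mg/L

k = ln 2 / 12 = 0.05776 per h
Dose 1 (100 mg at t=0 h): 100·exp(−0.05776·66) = 2.210 mg/L
Dose 2 (170 mg at t=9 h): 170·exp(−0.05776·57) = 6.318 mg/L
Dose 3 (460 mg at t=18 h): 460·exp(−0.05776·48) = 28.750 mg/L
Dose 4 (35 mg at t=27 h): 35·exp(−0.05776·39) = 3.679 mg/L
Dose 5 (395 mg at t=36 h): 395·exp(−0.05776·30) = 69.827 mg/L
Dose 6 (130 mg at t=45 h): 130·exp(−0.05776·21) = 38.649 mg/L
Dose 7 (430 mg at t=54 h): 430·exp(−0.05776·12) = 215.000 mg/L
Dose 8 (390 mg at t=63 h): 390·exp(−0.05776·3) = 327.950 mg/L
C(66) = 2.210 + 6.318 + 28.750 + 3.679 + 69.827 + 38.649 + 215.000 + 327.950 = 692.382 mg/L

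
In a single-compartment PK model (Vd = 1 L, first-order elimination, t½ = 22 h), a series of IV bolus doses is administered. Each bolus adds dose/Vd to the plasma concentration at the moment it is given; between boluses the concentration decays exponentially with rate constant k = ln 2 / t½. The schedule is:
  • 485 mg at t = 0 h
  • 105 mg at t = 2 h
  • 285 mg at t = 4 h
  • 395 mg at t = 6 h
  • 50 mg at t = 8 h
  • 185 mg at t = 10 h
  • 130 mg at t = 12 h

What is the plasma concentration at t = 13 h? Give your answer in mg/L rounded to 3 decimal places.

k = ln 2 / 22 = 0.03151 per h
Dose 1 (485 mg at t=0 h): 485·exp(−0.03151·13) = 322.003 mg/L
Dose 2 (105 mg at t=2 h): 105·exp(−0.03151·11) = 74.246 mg/L
Dose 3 (285 mg at t=4 h): 285·exp(−0.03151·9) = 214.633 mg/L
Dose 4 (395 mg at t=6 h): 395·exp(−0.03151·7) = 316.822 mg/L
Dose 5 (50 mg at t=8 h): 50·exp(−0.03151·5) = 42.712 mg/L
Dose 6 (185 mg at t=10 h): 185·exp(−0.03151·3) = 168.315 mg/L
Dose 7 (130 mg at t=12 h): 130·exp(−0.03151·1) = 125.968 mg/L
C(13) = 322.003 + 74.246 + 214.633 + 316.822 + 42.712 + 168.315 + 125.968 = 1264.699 mg/L

1264.699 mg/L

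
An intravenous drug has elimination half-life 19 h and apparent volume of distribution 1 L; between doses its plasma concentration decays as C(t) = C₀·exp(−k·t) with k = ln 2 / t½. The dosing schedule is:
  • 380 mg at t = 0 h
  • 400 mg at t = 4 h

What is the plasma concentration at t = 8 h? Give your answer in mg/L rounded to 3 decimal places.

629.503 mg/L

k = ln 2 / 19 = 0.03648 per h
Dose 1 (380 mg at t=0 h): 380·exp(−0.03648·8) = 283.814 mg/L
Dose 2 (400 mg at t=4 h): 400·exp(−0.03648·4) = 345.689 mg/L
C(8) = 283.814 + 345.689 = 629.503 mg/L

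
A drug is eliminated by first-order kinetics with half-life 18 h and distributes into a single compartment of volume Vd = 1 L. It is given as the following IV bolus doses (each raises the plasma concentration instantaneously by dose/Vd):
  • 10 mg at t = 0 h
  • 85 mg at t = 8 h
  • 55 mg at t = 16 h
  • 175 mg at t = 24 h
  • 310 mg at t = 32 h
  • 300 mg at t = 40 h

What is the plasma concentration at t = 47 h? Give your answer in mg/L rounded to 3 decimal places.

k = ln 2 / 18 = 0.03851 per h
Dose 1 (10 mg at t=0 h): 10·exp(−0.03851·47) = 1.637 mg/L
Dose 2 (85 mg at t=8 h): 85·exp(−0.03851·39) = 18.932 mg/L
Dose 3 (55 mg at t=16 h): 55·exp(−0.03851·31) = 16.669 mg/L
Dose 4 (175 mg at t=24 h): 175·exp(−0.03851·23) = 72.175 mg/L
Dose 5 (310 mg at t=32 h): 310·exp(−0.03851·15) = 173.982 mg/L
Dose 6 (300 mg at t=40 h): 300·exp(−0.03851·7) = 229.115 mg/L
C(47) = 1.637 + 18.932 + 16.669 + 72.175 + 173.982 + 229.115 = 512.510 mg/L

512.510 mg/L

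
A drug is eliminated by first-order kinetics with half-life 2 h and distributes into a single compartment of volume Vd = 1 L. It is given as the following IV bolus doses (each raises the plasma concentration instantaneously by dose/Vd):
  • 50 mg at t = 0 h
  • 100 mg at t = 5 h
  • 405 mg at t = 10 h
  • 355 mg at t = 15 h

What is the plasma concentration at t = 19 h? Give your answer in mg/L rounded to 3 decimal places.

107.499 mg/L

k = ln 2 / 2 = 0.34657 per h
Dose 1 (50 mg at t=0 h): 50·exp(−0.34657·19) = 0.069 mg/L
Dose 2 (100 mg at t=5 h): 100·exp(−0.34657·14) = 0.781 mg/L
Dose 3 (405 mg at t=10 h): 405·exp(−0.34657·9) = 17.899 mg/L
Dose 4 (355 mg at t=15 h): 355·exp(−0.34657·4) = 88.750 mg/L
C(19) = 0.069 + 0.781 + 17.899 + 88.750 = 107.499 mg/L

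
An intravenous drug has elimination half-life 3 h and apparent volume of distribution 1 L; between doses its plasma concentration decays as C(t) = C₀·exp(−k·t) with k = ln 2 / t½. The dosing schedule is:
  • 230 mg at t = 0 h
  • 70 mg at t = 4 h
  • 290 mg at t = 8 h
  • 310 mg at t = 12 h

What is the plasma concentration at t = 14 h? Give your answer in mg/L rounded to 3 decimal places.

283.788 mg/L

k = ln 2 / 3 = 0.23105 per h
Dose 1 (230 mg at t=0 h): 230·exp(−0.23105·14) = 9.056 mg/L
Dose 2 (70 mg at t=4 h): 70·exp(−0.23105·10) = 6.945 mg/L
Dose 3 (290 mg at t=8 h): 290·exp(−0.23105·6) = 72.500 mg/L
Dose 4 (310 mg at t=12 h): 310·exp(−0.23105·2) = 195.288 mg/L
C(14) = 9.056 + 6.945 + 72.500 + 195.288 = 283.788 mg/L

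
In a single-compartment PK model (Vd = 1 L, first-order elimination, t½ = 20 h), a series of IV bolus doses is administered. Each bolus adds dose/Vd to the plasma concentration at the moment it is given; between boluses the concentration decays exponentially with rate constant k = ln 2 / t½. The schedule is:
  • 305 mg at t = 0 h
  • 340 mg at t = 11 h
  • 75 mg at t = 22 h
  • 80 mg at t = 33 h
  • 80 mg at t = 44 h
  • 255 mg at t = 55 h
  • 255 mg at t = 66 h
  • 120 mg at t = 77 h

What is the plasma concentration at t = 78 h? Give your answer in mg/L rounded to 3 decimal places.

k = ln 2 / 20 = 0.03466 per h
Dose 1 (305 mg at t=0 h): 305·exp(−0.03466·78) = 20.431 mg/L
Dose 2 (340 mg at t=11 h): 340·exp(−0.03466·67) = 33.345 mg/L
Dose 3 (75 mg at t=22 h): 75·exp(−0.03466·56) = 10.769 mg/L
Dose 4 (80 mg at t=33 h): 80·exp(−0.03466·45) = 16.818 mg/L
Dose 5 (80 mg at t=44 h): 80·exp(−0.03466·34) = 24.623 mg/L
Dose 6 (255 mg at t=55 h): 255·exp(−0.03466·23) = 114.909 mg/L
Dose 7 (255 mg at t=66 h): 255·exp(−0.03466·12) = 168.237 mg/L
Dose 8 (120 mg at t=77 h): 120·exp(−0.03466·1) = 115.912 mg/L
C(78) = 20.431 + 33.345 + 10.769 + 16.818 + 24.623 + 114.909 + 168.237 + 115.912 = 505.044 mg/L

505.044 mg/L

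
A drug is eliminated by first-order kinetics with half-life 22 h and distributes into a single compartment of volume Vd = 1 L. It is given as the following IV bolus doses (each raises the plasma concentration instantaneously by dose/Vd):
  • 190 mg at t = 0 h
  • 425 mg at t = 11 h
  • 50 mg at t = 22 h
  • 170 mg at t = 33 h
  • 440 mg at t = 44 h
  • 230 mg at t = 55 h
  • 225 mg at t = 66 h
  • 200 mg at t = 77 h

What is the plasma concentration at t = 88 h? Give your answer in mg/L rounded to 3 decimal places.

530.981 mg/L

k = ln 2 / 22 = 0.03151 per h
Dose 1 (190 mg at t=0 h): 190·exp(−0.03151·88) = 11.875 mg/L
Dose 2 (425 mg at t=11 h): 425·exp(−0.03151·77) = 37.565 mg/L
Dose 3 (50 mg at t=22 h): 50·exp(−0.03151·66) = 6.250 mg/L
Dose 4 (170 mg at t=33 h): 170·exp(−0.03151·55) = 30.052 mg/L
Dose 5 (440 mg at t=44 h): 440·exp(−0.03151·44) = 110.000 mg/L
Dose 6 (230 mg at t=55 h): 230·exp(−0.03151·33) = 81.317 mg/L
Dose 7 (225 mg at t=66 h): 225·exp(−0.03151·22) = 112.500 mg/L
Dose 8 (200 mg at t=77 h): 200·exp(−0.03151·11) = 141.421 mg/L
C(88) = 11.875 + 37.565 + 6.250 + 30.052 + 110.000 + 81.317 + 112.500 + 141.421 = 530.981 mg/L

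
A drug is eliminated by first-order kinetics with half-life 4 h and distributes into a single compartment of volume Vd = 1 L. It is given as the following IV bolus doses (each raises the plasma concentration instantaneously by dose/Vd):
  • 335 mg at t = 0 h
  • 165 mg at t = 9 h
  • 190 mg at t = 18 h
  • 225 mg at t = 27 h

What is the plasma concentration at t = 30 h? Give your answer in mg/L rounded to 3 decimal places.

163.722 mg/L

k = ln 2 / 4 = 0.17329 per h
Dose 1 (335 mg at t=0 h): 335·exp(−0.17329·30) = 1.851 mg/L
Dose 2 (165 mg at t=9 h): 165·exp(−0.17329·21) = 4.336 mg/L
Dose 3 (190 mg at t=18 h): 190·exp(−0.17329·12) = 23.750 mg/L
Dose 4 (225 mg at t=27 h): 225·exp(−0.17329·3) = 133.786 mg/L
C(30) = 1.851 + 4.336 + 23.750 + 133.786 = 163.722 mg/L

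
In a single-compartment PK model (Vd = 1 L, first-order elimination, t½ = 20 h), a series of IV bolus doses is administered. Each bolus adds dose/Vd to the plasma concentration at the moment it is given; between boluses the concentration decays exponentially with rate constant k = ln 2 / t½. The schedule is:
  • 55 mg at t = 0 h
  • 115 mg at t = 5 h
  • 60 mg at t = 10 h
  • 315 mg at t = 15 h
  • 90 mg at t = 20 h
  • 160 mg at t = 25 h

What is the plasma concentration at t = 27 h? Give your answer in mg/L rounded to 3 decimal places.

k = ln 2 / 20 = 0.03466 per h
Dose 1 (55 mg at t=0 h): 55·exp(−0.03466·27) = 21.576 mg/L
Dose 2 (115 mg at t=5 h): 115·exp(−0.03466·22) = 53.649 mg/L
Dose 3 (60 mg at t=10 h): 60·exp(−0.03466·17) = 33.287 mg/L
Dose 4 (315 mg at t=15 h): 315·exp(−0.03466·12) = 207.822 mg/L
Dose 5 (90 mg at t=20 h): 90·exp(−0.03466·7) = 70.613 mg/L
Dose 6 (160 mg at t=25 h): 160·exp(−0.03466·2) = 149.285 mg/L
C(27) = 21.576 + 53.649 + 33.287 + 207.822 + 70.613 + 149.285 = 536.233 mg/L

536.233 mg/L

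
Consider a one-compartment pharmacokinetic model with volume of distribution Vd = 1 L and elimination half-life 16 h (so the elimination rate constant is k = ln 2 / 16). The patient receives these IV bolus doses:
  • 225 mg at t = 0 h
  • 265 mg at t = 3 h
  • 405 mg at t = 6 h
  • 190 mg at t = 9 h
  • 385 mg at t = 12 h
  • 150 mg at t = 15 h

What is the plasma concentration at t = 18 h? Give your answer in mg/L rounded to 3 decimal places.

1039.592 mg/L

k = ln 2 / 16 = 0.04332 per h
Dose 1 (225 mg at t=0 h): 225·exp(−0.04332·18) = 103.163 mg/L
Dose 2 (265 mg at t=3 h): 265·exp(−0.04332·15) = 138.366 mg/L
Dose 3 (405 mg at t=6 h): 405·exp(−0.04332·12) = 240.814 mg/L
Dose 4 (190 mg at t=9 h): 190·exp(−0.04332·9) = 128.654 mg/L
Dose 5 (385 mg at t=12 h): 385·exp(−0.04332·6) = 296.876 mg/L
Dose 6 (150 mg at t=15 h): 150·exp(−0.04332·3) = 131.719 mg/L
C(18) = 103.163 + 138.366 + 240.814 + 128.654 + 296.876 + 131.719 = 1039.592 mg/L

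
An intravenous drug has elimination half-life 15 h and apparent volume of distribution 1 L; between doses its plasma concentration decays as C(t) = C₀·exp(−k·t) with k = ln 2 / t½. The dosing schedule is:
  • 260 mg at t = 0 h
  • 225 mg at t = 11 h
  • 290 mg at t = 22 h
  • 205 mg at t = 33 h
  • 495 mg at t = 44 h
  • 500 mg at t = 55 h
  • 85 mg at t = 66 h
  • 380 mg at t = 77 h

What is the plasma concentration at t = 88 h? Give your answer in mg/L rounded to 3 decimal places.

473.695 mg/L

k = ln 2 / 15 = 0.04621 per h
Dose 1 (260 mg at t=0 h): 260·exp(−0.04621·88) = 4.456 mg/L
Dose 2 (225 mg at t=11 h): 225·exp(−0.04621·77) = 6.411 mg/L
Dose 3 (290 mg at t=22 h): 290·exp(−0.04621·66) = 13.736 mg/L
Dose 4 (205 mg at t=33 h): 205·exp(−0.04621·55) = 16.143 mg/L
Dose 5 (495 mg at t=44 h): 495·exp(−0.04621·44) = 64.801 mg/L
Dose 6 (500 mg at t=55 h): 500·exp(−0.04621·33) = 108.819 mg/L
Dose 7 (85 mg at t=66 h): 85·exp(−0.04621·22) = 30.754 mg/L
Dose 8 (380 mg at t=77 h): 380·exp(−0.04621·11) = 228.575 mg/L
C(88) = 4.456 + 6.411 + 13.736 + 16.143 + 64.801 + 108.819 + 30.754 + 228.575 = 473.695 mg/L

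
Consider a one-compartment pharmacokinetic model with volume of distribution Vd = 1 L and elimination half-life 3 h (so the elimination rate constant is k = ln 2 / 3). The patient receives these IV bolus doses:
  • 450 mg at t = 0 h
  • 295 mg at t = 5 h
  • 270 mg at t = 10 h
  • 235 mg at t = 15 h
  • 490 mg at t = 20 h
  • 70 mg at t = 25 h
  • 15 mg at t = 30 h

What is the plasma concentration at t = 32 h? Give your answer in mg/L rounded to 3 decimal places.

k = ln 2 / 3 = 0.23105 per h
Dose 1 (450 mg at t=0 h): 450·exp(−0.23105·32) = 0.277 mg/L
Dose 2 (295 mg at t=5 h): 295·exp(−0.23105·27) = 0.576 mg/L
Dose 3 (270 mg at t=10 h): 270·exp(−0.23105·22) = 1.674 mg/L
Dose 4 (235 mg at t=15 h): 235·exp(−0.23105·17) = 4.626 mg/L
Dose 5 (490 mg at t=20 h): 490·exp(−0.23105·12) = 30.625 mg/L
Dose 6 (70 mg at t=25 h): 70·exp(−0.23105·7) = 13.890 mg/L
Dose 7 (15 mg at t=30 h): 15·exp(−0.23105·2) = 9.449 mg/L
C(32) = 0.277 + 0.576 + 1.674 + 4.626 + 30.625 + 13.890 + 9.449 = 61.118 mg/L

61.118 mg/L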